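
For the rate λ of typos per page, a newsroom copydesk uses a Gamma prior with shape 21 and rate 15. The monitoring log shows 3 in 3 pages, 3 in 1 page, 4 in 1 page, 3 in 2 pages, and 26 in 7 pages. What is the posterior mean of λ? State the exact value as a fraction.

60/29

Total count: 3 + 3 + 4 + 3 + 26 = 39.
Total exposure: 3 + 1 + 1 + 2 + 7 = 14 pages.
Conjugate update: add total count to the shape and total exposure to the rate, giving Gamma(60, 29).
Posterior mean = α'/β' = 60/29.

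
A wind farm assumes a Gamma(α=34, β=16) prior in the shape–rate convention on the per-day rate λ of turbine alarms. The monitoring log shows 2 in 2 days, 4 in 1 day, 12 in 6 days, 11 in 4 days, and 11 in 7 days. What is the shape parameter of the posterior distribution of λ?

74

Total count: 2 + 4 + 12 + 11 + 11 = 40.
Total exposure: 2 + 1 + 6 + 4 + 7 = 20 days.
The Gamma prior is conjugate for the Poisson rate, so λ | data ~ Gamma(34+40, 16+20) = Gamma(74, 36).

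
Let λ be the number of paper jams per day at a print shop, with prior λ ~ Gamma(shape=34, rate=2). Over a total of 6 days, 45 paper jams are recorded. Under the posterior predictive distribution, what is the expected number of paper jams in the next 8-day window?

79

Total count 45 over total exposure 6 days.
By Gamma–Poisson conjugacy, the posterior is Gamma(α + Σx, β + Σt) = Gamma(34 + 45, 2 + 6) = Gamma(79, 8).
Predictive mean over an 8-day window = T·E[λ|data] = 8·79/8 = 79.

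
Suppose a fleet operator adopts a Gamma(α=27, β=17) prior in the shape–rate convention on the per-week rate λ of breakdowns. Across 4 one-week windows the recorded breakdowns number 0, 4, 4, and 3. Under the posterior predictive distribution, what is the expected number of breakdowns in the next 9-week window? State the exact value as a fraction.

114/7

Total count: 0 + 4 + 4 + 3 = 11.
Total exposure: 4 weeks.
Gamma(α, β) with Poisson data over total exposure Σt gives posterior Gamma(α+Σx, β+Σt) = Gamma(38, 21).
Predictive mean over a 9-week window = T·E[λ|data] = 9·38/21 = 114/7.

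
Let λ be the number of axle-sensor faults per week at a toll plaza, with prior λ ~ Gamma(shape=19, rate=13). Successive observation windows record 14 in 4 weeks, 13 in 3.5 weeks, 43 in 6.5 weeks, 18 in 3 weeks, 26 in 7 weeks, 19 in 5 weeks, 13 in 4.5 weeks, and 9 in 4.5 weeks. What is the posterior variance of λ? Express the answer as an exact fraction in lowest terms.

58/867

Total count: 14 + 13 + 43 + 18 + 26 + 19 + 13 + 9 = 155.
Total exposure: 4 + 3.5 + 6.5 + 3 + 7 + 5 + 4.5 + 4.5 = 38 weeks.
Gamma(α, β) with Poisson data over total exposure Σt gives posterior Gamma(α+Σx, β+Σt) = Gamma(174, 51).
Posterior variance = α'/β'² = 174/2601 = 58/867.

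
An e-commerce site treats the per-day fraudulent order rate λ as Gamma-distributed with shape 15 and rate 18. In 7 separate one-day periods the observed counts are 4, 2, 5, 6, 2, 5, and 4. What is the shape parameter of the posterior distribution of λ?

Total count: 4 + 2 + 5 + 6 + 2 + 5 + 4 = 28.
Total exposure: 7 days.
The Gamma prior is conjugate for the Poisson rate, so λ | data ~ Gamma(15+28, 18+7) = Gamma(43, 25).

43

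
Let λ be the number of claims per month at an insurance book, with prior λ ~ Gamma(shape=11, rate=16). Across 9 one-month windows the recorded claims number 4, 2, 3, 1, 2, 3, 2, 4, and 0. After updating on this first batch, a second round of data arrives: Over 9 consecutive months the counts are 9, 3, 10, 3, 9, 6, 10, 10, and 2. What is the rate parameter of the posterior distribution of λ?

Total count: 4 + 2 + 3 + 1 + 2 + 3 + 2 + 4 + 0 = 21.
Total exposure: 9 months.
After the first batch: Gamma(11 + 21, 16 + 9) = Gamma(32, 25).
Total count: 9 + 3 + 10 + 3 + 9 + 6 + 10 + 10 + 2 = 62.
Total exposure: 9 months.
After the second batch: Gamma(32 + 62, 25 + 9) = Gamma(94, 34).

34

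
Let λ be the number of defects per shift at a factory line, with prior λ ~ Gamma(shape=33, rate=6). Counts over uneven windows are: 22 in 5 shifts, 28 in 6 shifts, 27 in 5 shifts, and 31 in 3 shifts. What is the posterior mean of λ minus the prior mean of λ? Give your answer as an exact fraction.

7/50

Total count: 22 + 28 + 27 + 31 = 108.
Total exposure: 5 + 6 + 5 + 3 = 19 shifts.
The Gamma prior is conjugate for the Poisson rate, so λ | data ~ Gamma(33+108, 6+19) = Gamma(141, 25).
Posterior mean = 141/25 = 141/25; prior mean = 33/6 = 11/2. Difference = 141/25 − 11/2 = 7/50.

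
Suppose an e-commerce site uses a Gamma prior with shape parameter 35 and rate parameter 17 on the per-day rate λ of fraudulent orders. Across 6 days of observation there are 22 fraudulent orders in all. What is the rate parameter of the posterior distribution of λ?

Total count 22 over total exposure 6 days.
Gamma(α, β) with Poisson data over total exposure Σt gives posterior Gamma(α+Σx, β+Σt) = Gamma(57, 23).

23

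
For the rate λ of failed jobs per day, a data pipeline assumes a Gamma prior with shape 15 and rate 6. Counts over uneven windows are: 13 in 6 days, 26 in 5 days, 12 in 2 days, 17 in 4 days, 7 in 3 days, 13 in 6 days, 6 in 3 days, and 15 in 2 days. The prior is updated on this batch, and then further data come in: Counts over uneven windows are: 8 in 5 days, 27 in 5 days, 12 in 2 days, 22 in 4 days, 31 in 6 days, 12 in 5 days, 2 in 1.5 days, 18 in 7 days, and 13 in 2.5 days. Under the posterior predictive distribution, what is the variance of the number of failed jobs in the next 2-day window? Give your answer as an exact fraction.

41426/5625

Total count: 13 + 26 + 12 + 17 + 7 + 13 + 6 + 15 = 109.
Total exposure: 6 + 5 + 2 + 4 + 3 + 6 + 3 + 2 = 31 days.
After the first batch: Gamma(15 + 109, 6 + 31) = Gamma(124, 37).
Total count: 8 + 27 + 12 + 22 + 31 + 12 + 2 + 18 + 13 = 145.
Total exposure: 5 + 5 + 2 + 4 + 6 + 5 + 1.5 + 7 + 2.5 = 38 days.
After the second batch: Gamma(124 + 145, 37 + 38) = Gamma(269, 75).
The posterior predictive for a window of length T is Negative Binomial with variance T·α'·(β'+T)/β'² = 2·269·77/5625 = 41426/5625.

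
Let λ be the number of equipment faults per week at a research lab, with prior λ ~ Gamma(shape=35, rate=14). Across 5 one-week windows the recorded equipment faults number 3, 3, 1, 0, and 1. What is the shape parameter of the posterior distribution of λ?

Total count: 3 + 3 + 1 + 0 + 1 = 8.
Total exposure: 5 weeks.
Conjugate update: add total count to the shape and total exposure to the rate, giving Gamma(43, 19).

43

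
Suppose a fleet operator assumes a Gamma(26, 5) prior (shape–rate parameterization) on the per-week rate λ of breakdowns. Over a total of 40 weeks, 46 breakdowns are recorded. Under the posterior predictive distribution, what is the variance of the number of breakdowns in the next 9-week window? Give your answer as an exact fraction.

Total count 46 over total exposure 40 weeks.
Posterior: α' = 26 + 46 = 72, β' = 5 + 40 = 45.
The posterior predictive for a window of length T is Negative Binomial with variance T·α'·(β'+T)/β'² = 9·72·54/2025 = 432/25.

432/25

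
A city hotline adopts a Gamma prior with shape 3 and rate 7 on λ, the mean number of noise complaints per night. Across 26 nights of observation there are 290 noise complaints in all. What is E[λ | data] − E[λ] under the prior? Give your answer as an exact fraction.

1952/231

Total count 290 over total exposure 26 nights.
Conjugate update: add total count to the shape and total exposure to the rate, giving Gamma(293, 33).
Posterior mean = 293/33 = 293/33; prior mean = 3/7 = 3/7. Difference = 293/33 − 3/7 = 1952/231.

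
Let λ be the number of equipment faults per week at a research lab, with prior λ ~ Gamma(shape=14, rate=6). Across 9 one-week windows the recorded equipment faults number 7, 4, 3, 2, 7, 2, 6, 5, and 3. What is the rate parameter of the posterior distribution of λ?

15

Total count: 7 + 4 + 3 + 2 + 7 + 2 + 6 + 5 + 3 = 39.
Total exposure: 9 weeks.
By Gamma–Poisson conjugacy, the posterior is Gamma(α + Σx, β + Σt) = Gamma(14 + 39, 6 + 9) = Gamma(53, 15).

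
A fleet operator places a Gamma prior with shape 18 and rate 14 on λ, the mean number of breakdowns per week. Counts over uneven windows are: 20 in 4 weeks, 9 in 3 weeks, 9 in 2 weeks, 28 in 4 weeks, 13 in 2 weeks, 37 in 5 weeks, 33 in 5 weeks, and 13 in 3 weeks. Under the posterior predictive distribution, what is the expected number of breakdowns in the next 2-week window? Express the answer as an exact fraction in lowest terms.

60/7

Total count: 20 + 9 + 9 + 28 + 13 + 37 + 33 + 13 = 162.
Total exposure: 4 + 3 + 2 + 4 + 2 + 5 + 5 + 3 = 28 weeks.
The Gamma prior is conjugate for the Poisson rate, so λ | data ~ Gamma(18+162, 14+28) = Gamma(180, 42).
Predictive mean over a 2-week window = T·E[λ|data] = 2·180/42 = 60/7.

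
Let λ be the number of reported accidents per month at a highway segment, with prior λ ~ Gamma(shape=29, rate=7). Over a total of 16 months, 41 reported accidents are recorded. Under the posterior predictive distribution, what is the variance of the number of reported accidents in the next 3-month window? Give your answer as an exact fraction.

5460/529

Total count 41 over total exposure 16 months.
Gamma(α, β) with Poisson data over total exposure Σt gives posterior Gamma(α+Σx, β+Σt) = Gamma(70, 23).
The posterior predictive for a window of length T is Negative Binomial with variance T·α'·(β'+T)/β'² = 3·70·26/529 = 5460/529.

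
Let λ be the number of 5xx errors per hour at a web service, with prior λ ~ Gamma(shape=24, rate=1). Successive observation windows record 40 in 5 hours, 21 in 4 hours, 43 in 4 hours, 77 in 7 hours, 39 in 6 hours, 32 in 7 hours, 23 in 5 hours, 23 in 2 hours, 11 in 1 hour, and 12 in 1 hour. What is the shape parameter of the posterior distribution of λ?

Total count: 40 + 21 + 43 + 77 + 39 + 32 + 23 + 23 + 11 + 12 = 321.
Total exposure: 5 + 4 + 4 + 7 + 6 + 7 + 5 + 2 + 1 + 1 = 42 hours.
Conjugate update: add total count to the shape and total exposure to the rate, giving Gamma(345, 43).

345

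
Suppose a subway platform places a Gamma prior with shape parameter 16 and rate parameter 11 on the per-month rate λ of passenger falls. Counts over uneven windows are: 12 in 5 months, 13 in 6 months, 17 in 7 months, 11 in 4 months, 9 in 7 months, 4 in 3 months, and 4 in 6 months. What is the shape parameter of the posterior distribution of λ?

86

Total count: 12 + 13 + 17 + 11 + 9 + 4 + 4 = 70.
Total exposure: 5 + 6 + 7 + 4 + 7 + 3 + 6 = 38 months.
Gamma(α, β) with Poisson data over total exposure Σt gives posterior Gamma(α+Σx, β+Σt) = Gamma(86, 49).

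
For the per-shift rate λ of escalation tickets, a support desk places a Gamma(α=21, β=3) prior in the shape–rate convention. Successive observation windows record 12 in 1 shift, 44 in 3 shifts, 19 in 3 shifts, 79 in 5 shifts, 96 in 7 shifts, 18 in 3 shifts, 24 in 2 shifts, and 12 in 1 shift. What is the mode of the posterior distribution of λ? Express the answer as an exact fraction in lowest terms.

Total count: 12 + 44 + 19 + 79 + 96 + 18 + 24 + 12 = 304.
Total exposure: 1 + 3 + 3 + 5 + 7 + 3 + 2 + 1 = 25 shifts.
The Gamma prior is conjugate for the Poisson rate, so λ | data ~ Gamma(21+304, 3+25) = Gamma(325, 28).
Posterior mode = (α'−1)/β' = 324/28 = 81/7.

81/7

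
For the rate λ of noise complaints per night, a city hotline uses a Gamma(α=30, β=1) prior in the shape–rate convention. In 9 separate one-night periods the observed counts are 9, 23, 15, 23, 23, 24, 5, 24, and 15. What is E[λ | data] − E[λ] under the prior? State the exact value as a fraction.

-109/10

Total count: 9 + 23 + 15 + 23 + 23 + 24 + 5 + 24 + 15 = 161.
Total exposure: 9 nights.
The Gamma prior is conjugate for the Poisson rate, so λ | data ~ Gamma(30+161, 1+9) = Gamma(191, 10).
Posterior mean = 191/10 = 191/10; prior mean = 30/1 = 30. Difference = 191/10 − 30 = -109/10.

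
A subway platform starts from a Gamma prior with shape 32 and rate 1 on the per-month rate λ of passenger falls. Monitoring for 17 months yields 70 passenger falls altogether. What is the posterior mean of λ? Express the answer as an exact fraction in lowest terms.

17/3

Total count 70 over total exposure 17 months.
Conjugate update: add total count to the shape and total exposure to the rate, giving Gamma(102, 18).
Posterior mean = α'/β' = 102/18 = 17/3.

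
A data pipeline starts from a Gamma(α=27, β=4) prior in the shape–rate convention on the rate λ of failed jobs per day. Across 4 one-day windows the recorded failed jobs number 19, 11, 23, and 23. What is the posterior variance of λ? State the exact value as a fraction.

103/64

Total count: 19 + 11 + 23 + 23 = 76.
Total exposure: 4 days.
Posterior: α' = 27 + 76 = 103, β' = 4 + 4 = 8.
Posterior variance = α'/β'² = 103/64.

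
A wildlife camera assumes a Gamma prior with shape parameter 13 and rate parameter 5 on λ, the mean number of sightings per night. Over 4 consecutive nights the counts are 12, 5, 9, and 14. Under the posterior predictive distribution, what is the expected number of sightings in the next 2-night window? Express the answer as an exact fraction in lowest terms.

106/9

Total count: 12 + 5 + 9 + 14 = 40.
Total exposure: 4 nights.
Conjugate update: add total count to the shape and total exposure to the rate, giving Gamma(53, 9).
Predictive mean over a 2-night window = T·E[λ|data] = 2·53/9 = 106/9.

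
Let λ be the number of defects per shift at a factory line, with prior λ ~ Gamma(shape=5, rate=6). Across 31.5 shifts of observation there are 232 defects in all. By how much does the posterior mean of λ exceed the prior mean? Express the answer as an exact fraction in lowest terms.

823/150

Total count 232 over total exposure 31.5 shifts.
Gamma(α, β) with Poisson data over total exposure Σt gives posterior Gamma(α+Σx, β+Σt) = Gamma(237, 75/2).
Posterior mean = 237/(75/2) = 158/25; prior mean = 5/6 = 5/6. Difference = 158/25 − 5/6 = 823/150.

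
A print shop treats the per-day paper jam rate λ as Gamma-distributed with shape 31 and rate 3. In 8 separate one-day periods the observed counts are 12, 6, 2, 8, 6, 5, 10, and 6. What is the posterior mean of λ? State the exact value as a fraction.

Total count: 12 + 6 + 2 + 8 + 6 + 5 + 10 + 6 = 55.
Total exposure: 8 days.
Conjugate update: add total count to the shape and total exposure to the rate, giving Gamma(86, 11).
Posterior mean = α'/β' = 86/11.

86/11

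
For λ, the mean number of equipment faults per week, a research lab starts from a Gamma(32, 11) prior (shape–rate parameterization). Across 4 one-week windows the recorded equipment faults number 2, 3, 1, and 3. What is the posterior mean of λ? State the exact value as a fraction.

Total count: 2 + 3 + 1 + 3 = 9.
Total exposure: 4 weeks.
By Gamma–Poisson conjugacy, the posterior is Gamma(α + Σx, β + Σt) = Gamma(32 + 9, 11 + 4) = Gamma(41, 15).
Posterior mean = α'/β' = 41/15.

41/15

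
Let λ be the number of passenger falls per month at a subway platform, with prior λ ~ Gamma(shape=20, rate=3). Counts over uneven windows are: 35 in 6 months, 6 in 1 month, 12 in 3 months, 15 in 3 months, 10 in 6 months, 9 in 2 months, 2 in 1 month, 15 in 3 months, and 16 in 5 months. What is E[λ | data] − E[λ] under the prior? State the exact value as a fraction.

Total count: 35 + 6 + 12 + 15 + 10 + 9 + 2 + 15 + 16 = 120.
Total exposure: 6 + 1 + 3 + 3 + 6 + 2 + 1 + 3 + 5 = 30 months.
The Gamma prior is conjugate for the Poisson rate, so λ | data ~ Gamma(20+120, 3+30) = Gamma(140, 33).
Posterior mean = 140/33 = 140/33; prior mean = 20/3 = 20/3. Difference = 140/33 − 20/3 = -80/33.

-80/33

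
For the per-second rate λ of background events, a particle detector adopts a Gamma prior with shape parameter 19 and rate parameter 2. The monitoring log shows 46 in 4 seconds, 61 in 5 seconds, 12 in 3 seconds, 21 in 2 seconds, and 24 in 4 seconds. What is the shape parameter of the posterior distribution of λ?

Total count: 46 + 61 + 12 + 21 + 24 = 164.
Total exposure: 4 + 5 + 3 + 2 + 4 = 18 seconds.
Gamma(α, β) with Poisson data over total exposure Σt gives posterior Gamma(α+Σx, β+Σt) = Gamma(183, 20).

183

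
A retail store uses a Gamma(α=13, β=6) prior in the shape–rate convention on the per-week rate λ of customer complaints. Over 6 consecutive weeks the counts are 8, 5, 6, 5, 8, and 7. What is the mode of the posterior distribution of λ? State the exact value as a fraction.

Total count: 8 + 5 + 6 + 5 + 8 + 7 = 39.
Total exposure: 6 weeks.
The Gamma prior is conjugate for the Poisson rate, so λ | data ~ Gamma(13+39, 6+6) = Gamma(52, 12).
Posterior mode = (α'−1)/β' = 51/12 = 17/4.

17/4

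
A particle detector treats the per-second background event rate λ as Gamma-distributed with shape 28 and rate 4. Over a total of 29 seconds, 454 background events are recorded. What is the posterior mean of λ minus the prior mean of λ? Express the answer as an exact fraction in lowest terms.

Total count 454 over total exposure 29 seconds.
Posterior: α' = 28 + 454 = 482, β' = 4 + 29 = 33.
Posterior mean = 482/33 = 482/33; prior mean = 28/4 = 7. Difference = 482/33 − 7 = 251/33.

251/33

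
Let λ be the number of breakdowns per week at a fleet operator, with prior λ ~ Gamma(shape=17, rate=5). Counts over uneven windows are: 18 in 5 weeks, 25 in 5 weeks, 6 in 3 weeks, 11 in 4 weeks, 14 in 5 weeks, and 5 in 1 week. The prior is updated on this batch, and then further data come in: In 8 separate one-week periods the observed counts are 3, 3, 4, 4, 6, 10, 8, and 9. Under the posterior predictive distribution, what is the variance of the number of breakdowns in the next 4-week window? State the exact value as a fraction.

1430/81

Total count: 18 + 25 + 6 + 11 + 14 + 5 = 79.
Total exposure: 5 + 5 + 3 + 4 + 5 + 1 = 23 weeks.
After the first batch: Gamma(17 + 79, 5 + 23) = Gamma(96, 28).
Total count: 3 + 3 + 4 + 4 + 6 + 10 + 8 + 9 = 47.
Total exposure: 8 weeks.
After the second batch: Gamma(96 + 47, 28 + 8) = Gamma(143, 36).
The posterior predictive for a window of length T is Negative Binomial with variance T·α'·(β'+T)/β'² = 4·143·40/1296 = 1430/81.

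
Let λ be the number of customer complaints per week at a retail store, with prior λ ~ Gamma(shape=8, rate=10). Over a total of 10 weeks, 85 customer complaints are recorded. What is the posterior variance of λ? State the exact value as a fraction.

93/400

Total count 85 over total exposure 10 weeks.
Gamma(α, β) with Poisson data over total exposure Σt gives posterior Gamma(α+Σx, β+Σt) = Gamma(93, 20).
Posterior variance = α'/β'² = 93/400.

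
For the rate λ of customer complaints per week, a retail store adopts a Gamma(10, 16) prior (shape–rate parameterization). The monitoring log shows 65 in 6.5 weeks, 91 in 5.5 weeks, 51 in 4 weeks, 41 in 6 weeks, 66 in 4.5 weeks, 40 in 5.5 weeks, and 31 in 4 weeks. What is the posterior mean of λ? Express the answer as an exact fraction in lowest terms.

Total count: 65 + 91 + 51 + 41 + 66 + 40 + 31 = 385.
Total exposure: 6.5 + 5.5 + 4 + 6 + 4.5 + 5.5 + 4 = 36 weeks.
The Gamma prior is conjugate for the Poisson rate, so λ | data ~ Gamma(10+385, 16+36) = Gamma(395, 52).
Posterior mean = α'/β' = 395/52.

395/52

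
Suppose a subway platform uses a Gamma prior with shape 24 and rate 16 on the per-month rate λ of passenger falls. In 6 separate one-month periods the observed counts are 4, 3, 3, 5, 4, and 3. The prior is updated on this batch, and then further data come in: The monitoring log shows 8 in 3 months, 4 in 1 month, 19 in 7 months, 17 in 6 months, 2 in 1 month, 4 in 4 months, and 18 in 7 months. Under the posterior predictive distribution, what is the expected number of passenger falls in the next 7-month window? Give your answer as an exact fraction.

826/51

Total count: 4 + 3 + 3 + 5 + 4 + 3 = 22.
Total exposure: 6 months.
After the first batch: Gamma(24 + 22, 16 + 6) = Gamma(46, 22).
Total count: 8 + 4 + 19 + 17 + 2 + 4 + 18 = 72.
Total exposure: 3 + 1 + 7 + 6 + 1 + 4 + 7 = 29 months.
After the second batch: Gamma(46 + 72, 22 + 29) = Gamma(118, 51).
Predictive mean over a 7-month window = T·E[λ|data] = 7·118/51 = 826/51.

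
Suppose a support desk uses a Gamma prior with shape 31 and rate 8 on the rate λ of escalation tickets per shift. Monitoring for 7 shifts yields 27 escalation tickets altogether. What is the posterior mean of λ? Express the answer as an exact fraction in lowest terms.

58/15

Total count 27 over total exposure 7 shifts.
By Gamma–Poisson conjugacy, the posterior is Gamma(α + Σx, β + Σt) = Gamma(31 + 27, 8 + 7) = Gamma(58, 15).
Posterior mean = α'/β' = 58/15.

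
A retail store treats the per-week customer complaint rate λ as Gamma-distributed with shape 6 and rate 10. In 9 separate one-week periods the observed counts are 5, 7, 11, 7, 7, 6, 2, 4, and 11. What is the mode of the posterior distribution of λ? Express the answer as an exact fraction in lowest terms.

65/19

Total count: 5 + 7 + 11 + 7 + 7 + 6 + 2 + 4 + 11 = 60.
Total exposure: 9 weeks.
Conjugate update: add total count to the shape and total exposure to the rate, giving Gamma(66, 19).
Posterior mode = (α'−1)/β' = 65/19.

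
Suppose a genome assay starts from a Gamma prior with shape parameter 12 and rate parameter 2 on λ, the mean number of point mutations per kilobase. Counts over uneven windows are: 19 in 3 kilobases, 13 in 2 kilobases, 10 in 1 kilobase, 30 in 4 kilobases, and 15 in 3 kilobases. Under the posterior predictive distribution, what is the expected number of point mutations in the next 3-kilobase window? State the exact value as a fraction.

Total count: 19 + 13 + 10 + 30 + 15 = 87.
Total exposure: 3 + 2 + 1 + 4 + 3 = 13 kilobases.
Conjugate update: add total count to the shape and total exposure to the rate, giving Gamma(99, 15).
Predictive mean over a 3-kilobase window = T·E[λ|data] = 3·99/15 = 99/5.

99/5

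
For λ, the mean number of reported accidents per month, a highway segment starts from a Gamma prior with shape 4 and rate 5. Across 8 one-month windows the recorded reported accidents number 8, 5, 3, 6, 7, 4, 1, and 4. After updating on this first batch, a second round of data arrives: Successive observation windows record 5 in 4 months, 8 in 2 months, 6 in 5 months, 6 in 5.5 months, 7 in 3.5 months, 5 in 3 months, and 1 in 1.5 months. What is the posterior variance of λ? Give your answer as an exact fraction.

64/1125

Total count: 8 + 5 + 3 + 6 + 7 + 4 + 1 + 4 = 38.
Total exposure: 8 months.
After the first batch: Gamma(4 + 38, 5 + 8) = Gamma(42, 13).
Total count: 5 + 8 + 6 + 6 + 7 + 5 + 1 = 38.
Total exposure: 4 + 2 + 5 + 5.5 + 3.5 + 3 + 1.5 = 24.5 months.
After the second batch: Gamma(42 + 38, 13 + 24.5) = Gamma(80, 75/2).
Posterior variance = α'/β'² = 80/(5625/4) = 64/1125.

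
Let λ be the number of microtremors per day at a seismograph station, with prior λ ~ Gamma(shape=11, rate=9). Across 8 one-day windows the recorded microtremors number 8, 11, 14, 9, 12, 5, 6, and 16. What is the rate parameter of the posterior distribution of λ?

17

Total count: 8 + 11 + 14 + 9 + 12 + 5 + 6 + 16 = 81.
Total exposure: 8 days.
Conjugate update: add total count to the shape and total exposure to the rate, giving Gamma(92, 17).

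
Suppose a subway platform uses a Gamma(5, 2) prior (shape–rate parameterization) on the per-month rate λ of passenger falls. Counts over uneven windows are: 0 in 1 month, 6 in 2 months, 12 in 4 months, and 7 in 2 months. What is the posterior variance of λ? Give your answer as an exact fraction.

Total count: 0 + 6 + 12 + 7 = 25.
Total exposure: 1 + 2 + 4 + 2 = 9 months.
The Gamma prior is conjugate for the Poisson rate, so λ | data ~ Gamma(5+25, 2+9) = Gamma(30, 11).
Posterior variance = α'/β'² = 30/121.

30/121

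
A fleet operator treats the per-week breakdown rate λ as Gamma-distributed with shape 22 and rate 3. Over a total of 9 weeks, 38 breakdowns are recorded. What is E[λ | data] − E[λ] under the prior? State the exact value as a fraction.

-7/3

Total count 38 over total exposure 9 weeks.
Posterior: α' = 22 + 38 = 60, β' = 3 + 9 = 12.
Posterior mean = 60/12 = 5; prior mean = 22/3 = 22/3. Difference = 5 − 22/3 = -7/3.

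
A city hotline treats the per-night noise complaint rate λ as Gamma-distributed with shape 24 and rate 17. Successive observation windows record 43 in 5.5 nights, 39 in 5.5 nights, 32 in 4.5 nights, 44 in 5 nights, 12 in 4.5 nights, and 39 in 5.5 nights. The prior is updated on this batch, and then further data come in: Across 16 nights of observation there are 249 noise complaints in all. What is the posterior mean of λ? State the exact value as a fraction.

Total count: 43 + 39 + 32 + 44 + 12 + 39 = 209.
Total exposure: 5.5 + 5.5 + 4.5 + 5 + 4.5 + 5.5 = 30.5 nights.
After the first batch: Gamma(24 + 209, 17 + 30.5) = Gamma(233, 95/2).
Total count 249 over total exposure 16 nights.
After the second batch: Gamma(233 + 249, 95/2 + 16) = Gamma(482, 127/2).
Posterior mean = α'/β' = 482/(127/2) = 964/127.

964/127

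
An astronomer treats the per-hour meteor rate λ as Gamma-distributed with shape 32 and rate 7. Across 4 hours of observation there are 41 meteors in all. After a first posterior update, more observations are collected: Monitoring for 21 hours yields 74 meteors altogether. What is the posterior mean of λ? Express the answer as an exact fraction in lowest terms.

147/32

Total count 41 over total exposure 4 hours.
After the first batch: Gamma(32 + 41, 7 + 4) = Gamma(73, 11).
Total count 74 over total exposure 21 hours.
After the second batch: Gamma(73 + 74, 11 + 21) = Gamma(147, 32).
Posterior mean = α'/β' = 147/32.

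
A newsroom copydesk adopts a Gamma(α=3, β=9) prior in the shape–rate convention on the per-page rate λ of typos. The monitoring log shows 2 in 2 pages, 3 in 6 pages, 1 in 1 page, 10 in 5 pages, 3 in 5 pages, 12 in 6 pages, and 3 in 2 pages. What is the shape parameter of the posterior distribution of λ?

Total count: 2 + 3 + 1 + 10 + 3 + 12 + 3 = 34.
Total exposure: 2 + 6 + 1 + 5 + 5 + 6 + 2 = 27 pages.
The Gamma prior is conjugate for the Poisson rate, so λ | data ~ Gamma(3+34, 9+27) = Gamma(37, 36).

37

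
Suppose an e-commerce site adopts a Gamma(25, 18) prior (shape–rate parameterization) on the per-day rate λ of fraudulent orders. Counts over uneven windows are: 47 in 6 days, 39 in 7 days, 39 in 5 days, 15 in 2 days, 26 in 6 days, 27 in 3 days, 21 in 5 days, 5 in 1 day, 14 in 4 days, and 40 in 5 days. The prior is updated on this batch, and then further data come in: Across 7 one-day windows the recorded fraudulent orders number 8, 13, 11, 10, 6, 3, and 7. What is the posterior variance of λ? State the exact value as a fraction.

356/4761

Total count: 47 + 39 + 39 + 15 + 26 + 27 + 21 + 5 + 14 + 40 = 273.
Total exposure: 6 + 7 + 5 + 2 + 6 + 3 + 5 + 1 + 4 + 5 = 44 days.
After the first batch: Gamma(25 + 273, 18 + 44) = Gamma(298, 62).
Total count: 8 + 13 + 11 + 10 + 6 + 3 + 7 = 58.
Total exposure: 7 days.
After the second batch: Gamma(298 + 58, 62 + 7) = Gamma(356, 69).
Posterior variance = α'/β'² = 356/4761.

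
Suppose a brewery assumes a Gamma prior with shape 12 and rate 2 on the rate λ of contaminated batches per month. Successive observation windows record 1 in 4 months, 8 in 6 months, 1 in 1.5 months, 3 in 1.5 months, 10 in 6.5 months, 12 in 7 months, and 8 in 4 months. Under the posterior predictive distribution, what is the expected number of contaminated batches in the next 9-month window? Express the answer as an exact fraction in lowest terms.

Total count: 1 + 8 + 1 + 3 + 10 + 12 + 8 = 43.
Total exposure: 4 + 6 + 1.5 + 1.5 + 6.5 + 7 + 4 = 30.5 months.
Posterior: α' = 12 + 43 = 55, β' = 2 + 30.5 = 65/2.
Predictive mean over a 9-month window = T·E[λ|data] = 9·55/(65/2) = 198/13.

198/13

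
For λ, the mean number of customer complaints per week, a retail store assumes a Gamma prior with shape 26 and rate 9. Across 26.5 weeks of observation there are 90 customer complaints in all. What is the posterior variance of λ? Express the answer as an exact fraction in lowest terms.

Total count 90 over total exposure 26.5 weeks.
Conjugate update: add total count to the shape and total exposure to the rate, giving Gamma(116, 71/2).
Posterior variance = α'/β'² = 116/(5041/4) = 464/5041.

464/5041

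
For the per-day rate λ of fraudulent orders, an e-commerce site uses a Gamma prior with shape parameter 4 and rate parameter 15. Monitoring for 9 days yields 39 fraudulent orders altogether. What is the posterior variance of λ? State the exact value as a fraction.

43/576

Total count 39 over total exposure 9 days.
The Gamma prior is conjugate for the Poisson rate, so λ | data ~ Gamma(4+39, 15+9) = Gamma(43, 24).
Posterior variance = α'/β'² = 43/576.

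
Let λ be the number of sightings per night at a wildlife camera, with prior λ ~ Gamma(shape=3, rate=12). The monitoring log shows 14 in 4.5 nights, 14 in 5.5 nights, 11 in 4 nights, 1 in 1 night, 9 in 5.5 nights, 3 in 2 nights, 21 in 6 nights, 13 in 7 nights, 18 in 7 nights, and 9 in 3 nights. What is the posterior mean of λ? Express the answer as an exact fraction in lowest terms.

Total count: 14 + 14 + 11 + 1 + 9 + 3 + 21 + 13 + 18 + 9 = 113.
Total exposure: 4.5 + 5.5 + 4 + 1 + 5.5 + 2 + 6 + 7 + 7 + 3 = 45.5 nights.
By Gamma–Poisson conjugacy, the posterior is Gamma(α + Σx, β + Σt) = Gamma(3 + 113, 12 + 45.5) = Gamma(116, 115/2).
Posterior mean = α'/β' = 116/(115/2) = 232/115.

232/115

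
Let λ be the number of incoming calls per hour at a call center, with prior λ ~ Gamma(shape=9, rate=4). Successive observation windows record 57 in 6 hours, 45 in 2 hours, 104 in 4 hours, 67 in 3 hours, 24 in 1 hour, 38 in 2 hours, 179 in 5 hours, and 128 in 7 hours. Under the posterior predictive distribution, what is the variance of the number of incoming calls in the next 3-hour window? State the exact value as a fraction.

72261/1156

Total count: 57 + 45 + 104 + 67 + 24 + 38 + 179 + 128 = 642.
Total exposure: 6 + 2 + 4 + 3 + 1 + 2 + 5 + 7 = 30 hours.
The Gamma prior is conjugate for the Poisson rate, so λ | data ~ Gamma(9+642, 4+30) = Gamma(651, 34).
The posterior predictive for a window of length T is Negative Binomial with variance T·α'·(β'+T)/β'² = 3·651·37/1156 = 72261/1156.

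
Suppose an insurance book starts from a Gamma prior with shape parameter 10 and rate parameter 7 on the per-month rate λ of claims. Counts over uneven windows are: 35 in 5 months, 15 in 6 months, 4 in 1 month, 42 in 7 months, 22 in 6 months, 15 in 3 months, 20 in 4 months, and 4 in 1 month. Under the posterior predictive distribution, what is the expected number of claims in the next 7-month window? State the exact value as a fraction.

Total count: 35 + 15 + 4 + 42 + 22 + 15 + 20 + 4 = 157.
Total exposure: 5 + 6 + 1 + 7 + 6 + 3 + 4 + 1 = 33 months.
Posterior: α' = 10 + 157 = 167, β' = 7 + 33 = 40.
Predictive mean over a 7-month window = T·E[λ|data] = 7·167/40 = 1169/40.

1169/40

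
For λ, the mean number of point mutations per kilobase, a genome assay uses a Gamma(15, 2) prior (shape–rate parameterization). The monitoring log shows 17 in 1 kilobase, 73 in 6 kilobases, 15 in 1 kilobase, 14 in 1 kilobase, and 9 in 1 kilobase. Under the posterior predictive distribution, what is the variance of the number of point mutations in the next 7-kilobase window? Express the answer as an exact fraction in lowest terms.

19019/144

Total count: 17 + 73 + 15 + 14 + 9 = 128.
Total exposure: 1 + 6 + 1 + 1 + 1 = 10 kilobases.
Conjugate update: add total count to the shape and total exposure to the rate, giving Gamma(143, 12).
The posterior predictive for a window of length T is Negative Binomial with variance T·α'·(β'+T)/β'² = 7·143·19/144 = 19019/144.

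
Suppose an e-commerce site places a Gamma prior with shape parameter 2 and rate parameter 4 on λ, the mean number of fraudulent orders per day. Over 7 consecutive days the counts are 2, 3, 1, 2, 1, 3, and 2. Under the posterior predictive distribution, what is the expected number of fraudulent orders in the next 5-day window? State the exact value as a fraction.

80/11

Total count: 2 + 3 + 1 + 2 + 1 + 3 + 2 = 14.
Total exposure: 7 days.
Gamma(α, β) with Poisson data over total exposure Σt gives posterior Gamma(α+Σx, β+Σt) = Gamma(16, 11).
Predictive mean over a 5-day window = T·E[λ|data] = 5·16/11 = 80/11.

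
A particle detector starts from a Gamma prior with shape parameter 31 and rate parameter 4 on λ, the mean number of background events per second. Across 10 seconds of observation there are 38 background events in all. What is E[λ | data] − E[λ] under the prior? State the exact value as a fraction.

-79/28

Total count 38 over total exposure 10 seconds.
Gamma(α, β) with Poisson data over total exposure Σt gives posterior Gamma(α+Σx, β+Σt) = Gamma(69, 14).
Posterior mean = 69/14 = 69/14; prior mean = 31/4 = 31/4. Difference = 69/14 − 31/4 = -79/28.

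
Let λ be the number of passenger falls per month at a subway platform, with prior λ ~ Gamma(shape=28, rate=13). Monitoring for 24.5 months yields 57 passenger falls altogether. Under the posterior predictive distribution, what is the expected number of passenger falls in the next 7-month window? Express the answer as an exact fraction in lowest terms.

238/15

Total count 57 over total exposure 24.5 months.
The Gamma prior is conjugate for the Poisson rate, so λ | data ~ Gamma(28+57, 13+24.5) = Gamma(85, 75/2).
Predictive mean over a 7-month window = T·E[λ|data] = 7·85/(75/2) = 238/15.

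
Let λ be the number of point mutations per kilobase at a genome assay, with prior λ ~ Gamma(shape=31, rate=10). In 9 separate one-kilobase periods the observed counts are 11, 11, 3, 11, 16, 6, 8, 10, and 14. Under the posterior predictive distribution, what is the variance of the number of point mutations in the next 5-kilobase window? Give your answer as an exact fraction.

Total count: 11 + 11 + 3 + 11 + 16 + 6 + 8 + 10 + 14 = 90.
Total exposure: 9 kilobases.
Conjugate update: add total count to the shape and total exposure to the rate, giving Gamma(121, 19).
The posterior predictive for a window of length T is Negative Binomial with variance T·α'·(β'+T)/β'² = 5·121·24/361 = 14520/361.

14520/361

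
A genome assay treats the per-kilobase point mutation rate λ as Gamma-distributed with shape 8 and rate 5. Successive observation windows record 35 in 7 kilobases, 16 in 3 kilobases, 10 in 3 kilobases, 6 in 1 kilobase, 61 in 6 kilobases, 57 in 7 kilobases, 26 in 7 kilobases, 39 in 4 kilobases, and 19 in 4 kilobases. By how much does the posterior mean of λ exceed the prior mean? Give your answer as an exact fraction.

Total count: 35 + 16 + 10 + 6 + 61 + 57 + 26 + 39 + 19 = 269.
Total exposure: 7 + 3 + 3 + 1 + 6 + 7 + 7 + 4 + 4 = 42 kilobases.
Gamma(α, β) with Poisson data over total exposure Σt gives posterior Gamma(α+Σx, β+Σt) = Gamma(277, 47).
Posterior mean = 277/47 = 277/47; prior mean = 8/5 = 8/5. Difference = 277/47 − 8/5 = 1009/235.

1009/235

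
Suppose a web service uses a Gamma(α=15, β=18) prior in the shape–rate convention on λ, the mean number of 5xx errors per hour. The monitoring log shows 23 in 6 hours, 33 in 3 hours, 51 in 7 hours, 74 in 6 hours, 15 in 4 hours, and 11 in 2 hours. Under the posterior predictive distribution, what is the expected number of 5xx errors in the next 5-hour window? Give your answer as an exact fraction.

555/23

Total count: 23 + 33 + 51 + 74 + 15 + 11 = 207.
Total exposure: 6 + 3 + 7 + 6 + 4 + 2 = 28 hours.
By Gamma–Poisson conjugacy, the posterior is Gamma(α + Σx, β + Σt) = Gamma(15 + 207, 18 + 28) = Gamma(222, 46).
Predictive mean over a 5-hour window = T·E[λ|data] = 5·222/46 = 555/23.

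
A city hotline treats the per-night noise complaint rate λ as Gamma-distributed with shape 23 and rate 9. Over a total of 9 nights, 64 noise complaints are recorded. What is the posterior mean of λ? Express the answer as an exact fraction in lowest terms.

29/6

Total count 64 over total exposure 9 nights.
Conjugate update: add total count to the shape and total exposure to the rate, giving Gamma(87, 18).
Posterior mean = α'/β' = 87/18 = 29/6.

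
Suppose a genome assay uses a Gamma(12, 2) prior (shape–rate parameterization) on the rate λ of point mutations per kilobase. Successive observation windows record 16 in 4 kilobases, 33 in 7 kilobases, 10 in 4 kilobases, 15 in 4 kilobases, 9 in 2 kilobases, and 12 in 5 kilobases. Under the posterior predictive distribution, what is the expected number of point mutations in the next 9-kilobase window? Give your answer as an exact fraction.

963/28

Total count: 16 + 33 + 10 + 15 + 9 + 12 = 95.
Total exposure: 4 + 7 + 4 + 4 + 2 + 5 = 26 kilobases.
By Gamma–Poisson conjugacy, the posterior is Gamma(α + Σx, β + Σt) = Gamma(12 + 95, 2 + 26) = Gamma(107, 28).
Predictive mean over a 9-kilobase window = T·E[λ|data] = 9·107/28 = 963/28.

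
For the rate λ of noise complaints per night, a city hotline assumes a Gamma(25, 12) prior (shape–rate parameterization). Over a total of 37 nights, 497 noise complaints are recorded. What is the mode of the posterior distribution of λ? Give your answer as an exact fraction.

Total count 497 over total exposure 37 nights.
Conjugate update: add total count to the shape and total exposure to the rate, giving Gamma(522, 49).
Posterior mode = (α'−1)/β' = 521/49.

521/49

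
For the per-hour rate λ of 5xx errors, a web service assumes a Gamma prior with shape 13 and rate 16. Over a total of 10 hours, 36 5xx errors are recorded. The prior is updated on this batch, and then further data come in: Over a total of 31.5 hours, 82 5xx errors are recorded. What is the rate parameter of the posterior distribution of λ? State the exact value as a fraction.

Total count 36 over total exposure 10 hours.
After the first batch: Gamma(13 + 36, 16 + 10) = Gamma(49, 26).
Total count 82 over total exposure 31.5 hours.
After the second batch: Gamma(49 + 82, 26 + 31.5) = Gamma(131, 115/2).

115/2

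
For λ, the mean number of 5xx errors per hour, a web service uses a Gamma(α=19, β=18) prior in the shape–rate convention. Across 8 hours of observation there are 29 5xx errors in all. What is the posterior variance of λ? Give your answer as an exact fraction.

12/169

Total count 29 over total exposure 8 hours.
Conjugate update: add total count to the shape and total exposure to the rate, giving Gamma(48, 26).
Posterior variance = α'/β'² = 48/676 = 12/169.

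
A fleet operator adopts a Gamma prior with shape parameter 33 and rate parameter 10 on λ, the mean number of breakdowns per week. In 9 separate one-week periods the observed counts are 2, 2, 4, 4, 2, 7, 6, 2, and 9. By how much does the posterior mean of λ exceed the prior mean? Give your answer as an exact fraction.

83/190

Total count: 2 + 2 + 4 + 4 + 2 + 7 + 6 + 2 + 9 = 38.
Total exposure: 9 weeks.
Gamma(α, β) with Poisson data over total exposure Σt gives posterior Gamma(α+Σx, β+Σt) = Gamma(71, 19).
Posterior mean = 71/19 = 71/19; prior mean = 33/10 = 33/10. Difference = 71/19 − 33/10 = 83/190.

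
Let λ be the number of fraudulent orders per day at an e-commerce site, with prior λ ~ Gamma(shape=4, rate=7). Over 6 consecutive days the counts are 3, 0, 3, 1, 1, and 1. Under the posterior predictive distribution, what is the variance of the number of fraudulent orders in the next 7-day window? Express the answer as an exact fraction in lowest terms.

140/13

Total count: 3 + 0 + 3 + 1 + 1 + 1 = 9.
Total exposure: 6 days.
Conjugate update: add total count to the shape and total exposure to the rate, giving Gamma(13, 13).
The posterior predictive for a window of length T is Negative Binomial with variance T·α'·(β'+T)/β'² = 7·13·20/169 = 140/13.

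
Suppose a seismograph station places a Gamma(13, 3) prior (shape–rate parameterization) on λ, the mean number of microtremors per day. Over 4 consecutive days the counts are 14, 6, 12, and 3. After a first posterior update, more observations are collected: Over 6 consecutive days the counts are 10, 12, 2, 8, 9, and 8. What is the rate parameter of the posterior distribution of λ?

Total count: 14 + 6 + 12 + 3 = 35.
Total exposure: 4 days.
After the first batch: Gamma(13 + 35, 3 + 4) = Gamma(48, 7).
Total count: 10 + 12 + 2 + 8 + 9 + 8 = 49.
Total exposure: 6 days.
After the second batch: Gamma(48 + 49, 7 + 6) = Gamma(97, 13).

13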